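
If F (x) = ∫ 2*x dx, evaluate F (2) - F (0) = 4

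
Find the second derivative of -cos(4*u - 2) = 16*cos(4*u - 2)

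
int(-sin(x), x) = cos(x) + C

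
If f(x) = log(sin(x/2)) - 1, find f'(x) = 1/(2*tan(x/2))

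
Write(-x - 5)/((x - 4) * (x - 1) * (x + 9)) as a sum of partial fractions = 2/(65*(x + 9)) + 1/(5*(x - 1)) - 3/(13*(x - 4))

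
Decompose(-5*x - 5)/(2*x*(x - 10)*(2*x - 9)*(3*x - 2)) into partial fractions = -225/(2576*(3*x - 2)) + 10/(207*(2*x - 9)) - 1/(112*(x - 10)) + 1/(72*x)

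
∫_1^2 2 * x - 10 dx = -7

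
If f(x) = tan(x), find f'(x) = cos(x)^(-2)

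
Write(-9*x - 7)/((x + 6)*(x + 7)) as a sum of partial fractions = -56/(x + 7) + 47/(x + 6)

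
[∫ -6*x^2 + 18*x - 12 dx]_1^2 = 1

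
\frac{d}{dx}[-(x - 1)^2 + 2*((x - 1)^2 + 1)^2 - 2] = 8*x^3 - 24*x^2 + 30*x - 14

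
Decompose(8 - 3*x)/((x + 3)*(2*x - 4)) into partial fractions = -17/(10*(x + 3)) + 1/(5*(x - 2))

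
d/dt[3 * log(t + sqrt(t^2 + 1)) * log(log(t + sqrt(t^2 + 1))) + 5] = (3*t*log(log(t + sqrt(t^2 + 1))) + 3*t + 3*sqrt(t^2 + 1)*log(log(t + sqrt(t^2 + 1))) + 3*sqrt(t^2 + 1))/(t^2 + t*sqrt(t^2 + 1) + 1)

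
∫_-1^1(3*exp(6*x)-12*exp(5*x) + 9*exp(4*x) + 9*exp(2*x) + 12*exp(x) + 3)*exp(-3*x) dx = (-2 - exp(-1) + E)^3 - (-E - 2 + exp(-1))^3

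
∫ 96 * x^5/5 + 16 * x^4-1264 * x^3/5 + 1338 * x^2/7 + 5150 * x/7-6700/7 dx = 16*x^6/5 + 16*x^5/5 - 316*x^4/5 + 446*x^3/7 + 2575*x^2/7 - 6700*x/7 + C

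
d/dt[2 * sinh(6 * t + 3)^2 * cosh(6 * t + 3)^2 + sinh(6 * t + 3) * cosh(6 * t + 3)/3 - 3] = 6*sinh(24*t + 12) + 2*cosh(12*t + 6)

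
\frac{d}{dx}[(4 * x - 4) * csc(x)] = -4*x*cot(x)*csc(x) + 4*cot(x)*csc(x) + 4*csc(x)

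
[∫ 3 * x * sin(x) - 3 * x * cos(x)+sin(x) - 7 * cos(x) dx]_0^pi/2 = -3*pi/2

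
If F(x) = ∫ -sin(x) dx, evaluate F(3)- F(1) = cos(3) - cos(1)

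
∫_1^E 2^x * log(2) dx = -2 + 2^E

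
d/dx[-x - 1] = -1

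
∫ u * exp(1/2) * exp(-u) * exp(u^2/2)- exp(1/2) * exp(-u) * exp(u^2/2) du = exp((u - 1)^2/2) + C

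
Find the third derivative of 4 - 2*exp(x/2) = -exp(x/2)/4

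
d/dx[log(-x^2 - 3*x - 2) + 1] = (2*x + 3)/(x^2 + 3*x + 2)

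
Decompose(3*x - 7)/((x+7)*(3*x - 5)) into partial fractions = -3/(13*(3*x - 5)) + 14/(13*(x + 7))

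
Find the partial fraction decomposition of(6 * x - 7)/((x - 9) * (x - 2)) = -5/(7*(x - 2)) + 47/(7*(x - 9))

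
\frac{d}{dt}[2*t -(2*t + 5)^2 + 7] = -8*t - 18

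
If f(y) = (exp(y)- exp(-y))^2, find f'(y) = (2*exp(4*y) - 2)*exp(-2*y)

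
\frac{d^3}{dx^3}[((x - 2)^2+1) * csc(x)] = (x^2*cos(x)/sin(x) - 6*x^2*cos(x)/sin(x)^3 - 6*x - 4*x*cos(x)/sin(x) + 12*x/sin(x)^2 + 24*x*cos(x)/sin(x)^3 + 12 - cos(x)/sin(x) - 24/sin(x)^2 - 30*cos(x)/sin(x)^3)/sin(x)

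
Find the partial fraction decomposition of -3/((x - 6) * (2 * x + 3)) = 2/(5*(2*x + 3)) - 1/(5*(x - 6))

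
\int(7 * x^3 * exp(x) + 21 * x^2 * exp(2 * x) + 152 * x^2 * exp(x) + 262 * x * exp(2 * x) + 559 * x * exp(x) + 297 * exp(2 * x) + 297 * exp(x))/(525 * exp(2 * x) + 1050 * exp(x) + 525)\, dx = x*(7*x^2 + 131*x + 297)*exp(x)/(525*(exp(x) + 1)) + C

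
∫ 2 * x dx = x^2 + C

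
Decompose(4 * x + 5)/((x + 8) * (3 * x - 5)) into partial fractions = 35/(29*(3*x - 5)) + 27/(29*(x + 8))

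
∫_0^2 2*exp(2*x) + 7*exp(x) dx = -12 + 3*exp(2) + (2 + exp(2))^2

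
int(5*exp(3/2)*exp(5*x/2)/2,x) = exp(5*x/2 + 3/2) + C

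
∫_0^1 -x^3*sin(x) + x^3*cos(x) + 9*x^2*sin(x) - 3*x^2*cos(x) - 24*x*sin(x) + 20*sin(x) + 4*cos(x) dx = -sin(1) - cos(1) + 8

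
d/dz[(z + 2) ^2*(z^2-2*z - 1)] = 4*z^3 + 6*z^2 - 10*z - 12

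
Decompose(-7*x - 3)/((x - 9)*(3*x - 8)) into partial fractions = 65/(19*(3*x - 8)) - 66/(19*(x - 9))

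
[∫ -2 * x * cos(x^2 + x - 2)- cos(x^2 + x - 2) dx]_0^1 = -sin(2)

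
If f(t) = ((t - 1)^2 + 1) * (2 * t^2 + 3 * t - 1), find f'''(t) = 48*t - 6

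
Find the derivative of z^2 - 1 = 2*z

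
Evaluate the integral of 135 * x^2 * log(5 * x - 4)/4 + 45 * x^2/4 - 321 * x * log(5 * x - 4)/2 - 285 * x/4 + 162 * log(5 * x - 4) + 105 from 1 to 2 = 9*log(6)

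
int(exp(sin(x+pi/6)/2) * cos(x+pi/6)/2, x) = exp(sin(x + pi/6)/2) + C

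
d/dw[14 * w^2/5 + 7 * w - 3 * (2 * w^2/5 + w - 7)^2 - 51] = -48*w^3/25 - 36*w^2/5 + 166*w/5 + 49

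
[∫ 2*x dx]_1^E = -1 + exp(2)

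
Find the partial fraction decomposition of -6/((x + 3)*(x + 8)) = 6/(5*(x + 8)) - 6/(5*(x + 3))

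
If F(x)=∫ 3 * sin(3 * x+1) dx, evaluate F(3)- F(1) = cos(4) - cos(10)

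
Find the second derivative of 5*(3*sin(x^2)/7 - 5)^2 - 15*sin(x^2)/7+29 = 660*x^2*sin(x^2)/7 + 360*x^2*cos(2*x^2)/49 + 90*sin(2*x^2)/49 - 330*cos(x^2)/7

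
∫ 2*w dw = w^2 + C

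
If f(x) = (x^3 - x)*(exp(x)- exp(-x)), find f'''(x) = (x^3*exp(2*x) + x^3 + 9*x^2*exp(2*x) - 9*x^2 + 17*x*exp(2*x) + 17*x + 3*exp(2*x) - 3)*exp(-x)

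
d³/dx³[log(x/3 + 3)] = 2/(x^3 + 27*x^2 + 243*x + 729)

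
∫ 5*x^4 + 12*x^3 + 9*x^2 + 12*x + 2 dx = x^5 + 3*x^4 + 3*x^3 + 6*x^2 + 2*x + C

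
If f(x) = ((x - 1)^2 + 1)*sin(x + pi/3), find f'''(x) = -x^2*cos(x + pi/3) - 6*x*sin(x + pi/3) + 2*x*cos(x + pi/3) + 6*sin(x + pi/3) + 4*cos(x + pi/3)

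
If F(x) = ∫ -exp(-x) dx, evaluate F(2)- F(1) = -exp(-1) + exp(-2)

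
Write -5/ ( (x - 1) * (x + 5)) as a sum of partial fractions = 5/(6*(x + 5)) - 5/(6*(x - 1))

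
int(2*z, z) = z^2 + C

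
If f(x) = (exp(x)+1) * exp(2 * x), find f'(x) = 3*exp(3*x) + 2*exp(2*x)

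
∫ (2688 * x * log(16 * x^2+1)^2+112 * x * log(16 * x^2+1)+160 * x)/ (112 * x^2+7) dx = (112*log(16*x^2 + 1)^2 + 7*log(16*x^2 + 1) + 20)*log(16*x^2 + 1)/28 + C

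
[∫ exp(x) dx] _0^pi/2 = -1 + exp(pi/2)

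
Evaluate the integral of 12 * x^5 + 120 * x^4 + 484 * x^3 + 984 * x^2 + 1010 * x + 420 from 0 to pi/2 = -148 + (pi/2 + 2)^2 + (pi/2 + 2)^4 + 2*(pi/2 + 2)^6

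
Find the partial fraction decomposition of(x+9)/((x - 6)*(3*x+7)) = -4/(5*(3*x + 7)) + 3/(5*(x - 6))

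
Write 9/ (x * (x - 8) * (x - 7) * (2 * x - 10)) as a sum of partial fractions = 3/(20*(x - 5)) - 9/(28*(x - 7)) + 3/(16*(x - 8)) - 9/(560*x)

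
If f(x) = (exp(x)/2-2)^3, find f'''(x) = 27*exp(3*x)/8 - 12*exp(2*x) + 6*exp(x)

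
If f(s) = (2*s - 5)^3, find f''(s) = 48*s - 120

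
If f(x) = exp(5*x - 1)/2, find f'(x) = 5*exp(5*x - 1)/2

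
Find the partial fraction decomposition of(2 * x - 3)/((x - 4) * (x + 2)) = 7/(6*(x + 2)) + 5/(6*(x - 4))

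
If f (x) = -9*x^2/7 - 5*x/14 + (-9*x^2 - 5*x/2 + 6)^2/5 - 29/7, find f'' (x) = 972*x^2/5 + 54*x - 3029/70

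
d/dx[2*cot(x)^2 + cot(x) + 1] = -(1 + 4*cos(x)/sin(x))/sin(x)^2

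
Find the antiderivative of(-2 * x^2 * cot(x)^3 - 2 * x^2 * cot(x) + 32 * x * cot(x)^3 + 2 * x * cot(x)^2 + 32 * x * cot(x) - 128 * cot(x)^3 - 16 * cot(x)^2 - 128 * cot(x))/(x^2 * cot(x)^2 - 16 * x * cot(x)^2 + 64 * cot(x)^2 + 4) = log((x - 8)^2*cot(x)^2/4 + 1) + C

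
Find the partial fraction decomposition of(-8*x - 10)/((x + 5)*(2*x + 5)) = 4/(2*x + 5) - 6/(x + 5)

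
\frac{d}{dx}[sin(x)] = cos(x)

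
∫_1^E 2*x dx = -1 + exp(2)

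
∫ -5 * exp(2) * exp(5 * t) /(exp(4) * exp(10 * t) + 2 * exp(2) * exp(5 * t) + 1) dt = 1/(exp(5*t + 2) + 1) + C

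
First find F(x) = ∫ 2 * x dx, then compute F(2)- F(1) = 3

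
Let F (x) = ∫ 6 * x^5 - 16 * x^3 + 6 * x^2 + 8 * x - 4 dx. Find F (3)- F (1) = 484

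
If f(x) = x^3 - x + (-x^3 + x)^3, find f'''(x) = -504*x^6 + 630*x^4 - 180*x^2 + 12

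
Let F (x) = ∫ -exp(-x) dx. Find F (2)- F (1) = -exp(-1) + exp(-2)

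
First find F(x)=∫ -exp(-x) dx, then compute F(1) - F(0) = -1 + exp(-1)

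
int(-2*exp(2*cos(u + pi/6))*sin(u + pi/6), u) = exp(2*cos(u + pi/6)) + C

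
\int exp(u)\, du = exp(u) + C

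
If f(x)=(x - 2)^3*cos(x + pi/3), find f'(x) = (x - 2)^2*(-x*sin(x + pi/3) + 2*sin(x + pi/3) + 3*cos(x + pi/3))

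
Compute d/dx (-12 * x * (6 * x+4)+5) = -144*x - 48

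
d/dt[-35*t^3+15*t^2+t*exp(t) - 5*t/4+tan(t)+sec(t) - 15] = -105*t^2 + t*exp(t) + 30*t + exp(t) + tan(t)^2 + tan(t)*sec(t) - 1/4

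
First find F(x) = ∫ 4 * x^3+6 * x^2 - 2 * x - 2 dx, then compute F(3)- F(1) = 120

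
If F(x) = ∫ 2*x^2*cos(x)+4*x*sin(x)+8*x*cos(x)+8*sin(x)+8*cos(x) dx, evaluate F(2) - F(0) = 32*sin(2)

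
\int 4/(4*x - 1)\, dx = log(1 - 4*x) + C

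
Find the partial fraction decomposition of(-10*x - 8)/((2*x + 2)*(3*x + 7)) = -23/(4*(3*x + 7)) + 1/(4*(x + 1))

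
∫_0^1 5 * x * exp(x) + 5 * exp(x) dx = 5*E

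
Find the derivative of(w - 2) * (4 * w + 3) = 8*w - 5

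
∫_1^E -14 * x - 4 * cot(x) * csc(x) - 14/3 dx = -7*exp(2) - 14*E/3 - 4*csc(1) + 4*csc(E) + 35/3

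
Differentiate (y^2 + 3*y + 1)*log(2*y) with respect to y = (2*y^2*log(y) + y^2 + 2*y^2*log(2) + 3*y*log(y) + 3*y*log(2) + 3*y + 1)/y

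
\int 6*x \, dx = 3*x^2 + C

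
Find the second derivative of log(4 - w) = -1/(w^2 - 8*w + 16)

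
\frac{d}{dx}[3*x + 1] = 3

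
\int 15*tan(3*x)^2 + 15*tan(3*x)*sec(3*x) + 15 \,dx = 5*tan(3*x) + 5/cos(3*x) + C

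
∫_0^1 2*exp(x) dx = -2 + 2*E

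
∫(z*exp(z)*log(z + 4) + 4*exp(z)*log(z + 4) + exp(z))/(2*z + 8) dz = exp(z)*log(z + 4)/2 + C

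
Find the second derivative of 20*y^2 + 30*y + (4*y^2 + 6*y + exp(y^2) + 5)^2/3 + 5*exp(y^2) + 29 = 32*y^4*exp(y^2)/3 + 16*y^3*exp(y^2) + 16*y^2*exp(2*y^2)/3 + 60*y^2*exp(y^2) + 64*y^2 + 24*y*exp(y^2) + 96*y + 4*exp(2*y^2)/3 + 22*exp(y^2) + 272/3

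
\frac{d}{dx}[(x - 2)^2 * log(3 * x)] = (2*x^2*log(x) + x^2 + 2*x^2*log(3) - 4*x*log(x) - 4*x*log(3) - 4*x + 4)/x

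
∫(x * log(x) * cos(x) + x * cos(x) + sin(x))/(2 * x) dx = (log(x) + 1)*sin(x)/2 + C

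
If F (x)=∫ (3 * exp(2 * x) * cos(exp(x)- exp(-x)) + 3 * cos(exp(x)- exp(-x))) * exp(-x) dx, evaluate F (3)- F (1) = -3*sin(E - exp(-1)) - 3*sin(-exp(3) + exp(-3))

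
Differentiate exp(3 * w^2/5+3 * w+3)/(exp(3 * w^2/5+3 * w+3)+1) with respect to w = (6*w*exp(3*w^2/5 + 3*w + 3) + 15*exp(3*w^2/5 + 3*w + 3))/(5*exp(6)*exp(6*w)*exp(6*w^2/5) + 10*exp(3)*exp(3*w)*exp(3*w^2/5) + 5)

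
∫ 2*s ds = s^2 + C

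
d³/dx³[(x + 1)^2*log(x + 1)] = 2/(x + 1)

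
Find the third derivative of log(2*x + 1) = 16/(8*x^3 + 12*x^2 + 6*x + 1)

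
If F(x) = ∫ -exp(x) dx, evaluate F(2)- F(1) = E - exp(2)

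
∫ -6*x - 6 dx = -3*x^2 - 6*x + C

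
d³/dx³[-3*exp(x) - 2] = -3*exp(x)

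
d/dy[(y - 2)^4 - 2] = 4*y^3 - 24*y^2 + 48*y - 32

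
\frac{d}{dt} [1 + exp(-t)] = -exp(-t)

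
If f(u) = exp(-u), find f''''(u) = exp(-u)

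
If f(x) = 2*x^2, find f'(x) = 4*x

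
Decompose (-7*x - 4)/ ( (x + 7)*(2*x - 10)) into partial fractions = -15/(8*(x + 7)) - 13/(8*(x - 5))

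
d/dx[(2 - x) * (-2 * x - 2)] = 4*x - 2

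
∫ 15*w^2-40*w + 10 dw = 5*w^3 - 20*w^2 + 10*w + C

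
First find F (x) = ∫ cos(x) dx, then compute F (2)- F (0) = sin(2)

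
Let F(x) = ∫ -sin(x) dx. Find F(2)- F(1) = -cos(1) + cos(2)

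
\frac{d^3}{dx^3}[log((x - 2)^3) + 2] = 6/(x^3 - 6*x^2 + 12*x - 8)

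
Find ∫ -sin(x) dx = cos(x) + C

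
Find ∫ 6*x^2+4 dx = 2*x^3 + 4*x + C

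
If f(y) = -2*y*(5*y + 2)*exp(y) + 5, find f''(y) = -10*y^2*exp(y) - 44*y*exp(y) - 28*exp(y)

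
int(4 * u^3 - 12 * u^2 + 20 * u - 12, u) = u^4 - 4*u^3 + 10*u^2 - 12*u + C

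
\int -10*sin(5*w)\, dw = 2*cos(5*w) + C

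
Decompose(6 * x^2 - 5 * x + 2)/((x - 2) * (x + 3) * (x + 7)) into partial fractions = 331/(36*(x + 7)) - 71/(20*(x + 3)) + 16/(45*(x - 2))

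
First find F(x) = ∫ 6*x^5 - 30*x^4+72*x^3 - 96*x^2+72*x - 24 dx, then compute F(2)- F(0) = 0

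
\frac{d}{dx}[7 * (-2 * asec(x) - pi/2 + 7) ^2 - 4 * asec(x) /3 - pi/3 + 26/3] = (168*asec(x) - 592 + 42*pi)/(3*x^2*sqrt(1 - 1/x^2))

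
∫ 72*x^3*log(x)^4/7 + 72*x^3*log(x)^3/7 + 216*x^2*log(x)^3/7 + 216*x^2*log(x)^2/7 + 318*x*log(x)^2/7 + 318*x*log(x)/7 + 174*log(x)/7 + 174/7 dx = 15*x^2*log(x)^2/7 + 30*x*log(x)/7 + 18*(x^2*log(x)^2 + 2*x*log(x) + 2)^2/7 + C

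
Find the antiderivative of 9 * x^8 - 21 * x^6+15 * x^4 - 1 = x^9 - 3*x^7 + 3*x^5 - x + C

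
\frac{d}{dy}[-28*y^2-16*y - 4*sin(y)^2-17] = -56*y - 4*sin(2*y) - 16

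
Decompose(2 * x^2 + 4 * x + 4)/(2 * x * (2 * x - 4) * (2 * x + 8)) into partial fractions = 5/(48*(x + 4)) + 5/(24*(x - 2)) - 1/(16*x)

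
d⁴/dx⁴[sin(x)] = sin(x)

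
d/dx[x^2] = 2*x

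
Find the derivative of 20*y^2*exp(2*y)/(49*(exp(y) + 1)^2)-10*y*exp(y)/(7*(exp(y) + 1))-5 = (40*y^2*exp(2*y) + 40*y*exp(3*y) - 30*y*exp(2*y) - 70*y*exp(y) - 70*exp(3*y) - 140*exp(2*y) - 70*exp(y))/(49*exp(3*y) + 147*exp(2*y) + 147*exp(y) + 49)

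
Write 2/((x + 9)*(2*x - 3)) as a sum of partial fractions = 4/(21*(2*x - 3)) - 2/(21*(x + 9))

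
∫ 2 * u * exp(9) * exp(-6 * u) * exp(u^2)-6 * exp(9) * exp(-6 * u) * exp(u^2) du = exp((u - 3)^2) + C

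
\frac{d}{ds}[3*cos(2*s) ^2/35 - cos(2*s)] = 2*sin(2*s) - 6*sin(4*s)/35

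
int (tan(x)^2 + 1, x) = tan(x) + C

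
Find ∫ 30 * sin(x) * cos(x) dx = -15*cos(x)^2 + C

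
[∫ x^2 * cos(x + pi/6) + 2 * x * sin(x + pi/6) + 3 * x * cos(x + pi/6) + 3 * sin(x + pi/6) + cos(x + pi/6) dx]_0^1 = -1/2 + 5*sin(pi/6 + 1)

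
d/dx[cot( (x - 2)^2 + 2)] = 2*(2 - x)/sin(x^2 - 4*x + 6)^2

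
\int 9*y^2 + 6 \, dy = 3*y^3 + 6*y + C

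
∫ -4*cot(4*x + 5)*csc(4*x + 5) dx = csc(4*x + 5) + C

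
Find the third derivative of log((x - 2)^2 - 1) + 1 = (4*x^3 - 24*x^2 + 60*x - 56)/(x^6 - 12*x^5 + 57*x^4 - 136*x^3 + 171*x^2 - 108*x + 27)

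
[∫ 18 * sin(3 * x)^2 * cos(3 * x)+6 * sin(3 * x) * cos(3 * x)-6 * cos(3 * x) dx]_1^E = -sin(3*E)/2 + sin(3)/2 + sin(9)/2 - sin(9*E)/2 - cos(6*E)/2 + cos(6)/2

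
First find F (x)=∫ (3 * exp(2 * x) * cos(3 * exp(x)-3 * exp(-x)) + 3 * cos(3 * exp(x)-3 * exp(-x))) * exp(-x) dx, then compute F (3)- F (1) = -sin(3*(E - exp(-1))) - sin(3*(-exp(3) + exp(-3)))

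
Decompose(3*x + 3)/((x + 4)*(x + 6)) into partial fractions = 15/(2*(x + 6)) - 9/(2*(x + 4))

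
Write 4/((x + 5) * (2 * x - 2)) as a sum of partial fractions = -1/(3*(x + 5)) + 1/(3*(x - 1))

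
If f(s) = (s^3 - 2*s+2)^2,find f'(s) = 6*s^5 - 16*s^3 + 12*s^2 + 8*s - 8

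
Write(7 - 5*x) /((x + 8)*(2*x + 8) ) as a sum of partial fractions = -47/(8*(x + 8)) + 27/(8*(x + 4))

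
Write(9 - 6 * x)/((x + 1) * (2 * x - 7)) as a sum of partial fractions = -8/(3*(2*x - 7)) - 5/(3*(x + 1))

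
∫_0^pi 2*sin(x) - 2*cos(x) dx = 4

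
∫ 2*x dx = x^2 + C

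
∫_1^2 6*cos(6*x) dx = sin(12) - sin(6)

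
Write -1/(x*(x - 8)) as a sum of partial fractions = -1/(8*(x - 8)) + 1/(8*x)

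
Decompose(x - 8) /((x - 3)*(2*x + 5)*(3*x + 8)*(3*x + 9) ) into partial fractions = -96/(17*(3*x + 8)) + 28/(11*(2*x + 5)) + 11/(18*(x + 3)) - 5/(3366*(x - 3))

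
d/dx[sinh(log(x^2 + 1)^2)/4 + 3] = x*log(x^2 + 1)*cosh(log(x^2 + 1)^2)/(x^2 + 1)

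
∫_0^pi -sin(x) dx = -2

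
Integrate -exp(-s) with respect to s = exp(-s) + C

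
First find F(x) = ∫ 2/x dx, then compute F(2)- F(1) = 2*log(2)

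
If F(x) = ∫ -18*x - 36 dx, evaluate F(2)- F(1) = -63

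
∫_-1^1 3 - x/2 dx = 6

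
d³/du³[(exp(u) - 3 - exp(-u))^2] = (8*exp(4*u) - 6*exp(3*u) - 6*exp(u) - 8)*exp(-2*u)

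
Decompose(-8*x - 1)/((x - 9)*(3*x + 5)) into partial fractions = -37/(32*(3*x + 5)) - 73/(32*(x - 9))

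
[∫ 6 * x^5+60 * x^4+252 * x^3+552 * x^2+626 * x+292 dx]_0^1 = 865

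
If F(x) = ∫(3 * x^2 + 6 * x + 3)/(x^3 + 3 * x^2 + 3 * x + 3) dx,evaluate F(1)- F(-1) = -log(2) + log(10)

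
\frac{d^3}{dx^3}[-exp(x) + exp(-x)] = (-exp(2*x) - 1)*exp(-x)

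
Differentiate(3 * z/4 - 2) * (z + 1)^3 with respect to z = 3*z^3 + 3*z^2/4 - 15*z/2 - 21/4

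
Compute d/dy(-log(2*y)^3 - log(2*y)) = (-3*log(y)^2 - 6*log(2)*log(y) - 3*log(2)^2 - 1)/y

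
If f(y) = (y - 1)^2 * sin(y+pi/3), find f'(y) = y^2*cos(y + pi/3) + 2*y*sin(y + pi/3) - 2*y*cos(y + pi/3) - 2*sin(y + pi/3) + cos(y + pi/3)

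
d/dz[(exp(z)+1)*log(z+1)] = (z*exp(z)*log(z + 1) + exp(z)*log(z + 1) + exp(z) + 1)/(z + 1)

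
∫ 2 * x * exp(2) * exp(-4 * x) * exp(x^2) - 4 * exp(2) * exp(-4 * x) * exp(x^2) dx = exp((x - 2)^2 - 2) + C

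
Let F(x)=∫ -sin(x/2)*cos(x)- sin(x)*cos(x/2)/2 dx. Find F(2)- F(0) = -sin(1)*sin(2)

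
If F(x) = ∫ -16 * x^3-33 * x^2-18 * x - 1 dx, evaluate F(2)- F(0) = -190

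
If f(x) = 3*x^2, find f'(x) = 6*x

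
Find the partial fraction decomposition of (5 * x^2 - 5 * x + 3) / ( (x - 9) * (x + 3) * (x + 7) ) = 283/(64*(x + 7)) - 21/(16*(x + 3)) + 121/(64*(x - 9))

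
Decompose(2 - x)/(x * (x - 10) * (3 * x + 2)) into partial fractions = 3/(8*(3*x + 2)) - 1/(40*(x - 10)) - 1/(10*x)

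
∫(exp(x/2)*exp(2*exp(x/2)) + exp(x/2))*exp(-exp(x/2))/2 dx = 2*sinh(exp(x/2)) + C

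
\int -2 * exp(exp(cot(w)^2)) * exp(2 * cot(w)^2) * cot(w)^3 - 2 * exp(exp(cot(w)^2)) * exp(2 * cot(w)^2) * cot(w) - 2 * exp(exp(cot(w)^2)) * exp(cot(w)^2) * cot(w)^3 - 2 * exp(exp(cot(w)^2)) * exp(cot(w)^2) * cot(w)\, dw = exp(exp(cot(w)^2) + cot(w)^2) + C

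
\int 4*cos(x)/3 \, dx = 4*sin(x)/3 + C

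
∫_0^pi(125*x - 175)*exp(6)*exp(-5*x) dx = -30*exp(6) + 5*(6 - 5*pi)*exp(6 - 5*pi)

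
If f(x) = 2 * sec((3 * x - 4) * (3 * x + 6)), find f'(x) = 36*x*tan(9*x^2 + 6*x - 24)*sec(9*x^2 + 6*x - 24) + 12*tan(9*x^2 + 6*x - 24)*sec(9*x^2 + 6*x - 24)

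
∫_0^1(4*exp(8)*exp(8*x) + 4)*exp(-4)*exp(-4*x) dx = -exp(4) - exp(-8) + exp(-4) + exp(8)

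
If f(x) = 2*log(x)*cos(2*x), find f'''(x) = 4*(4*x^3*log(x)*sin(2*x) - 6*x^2*cos(2*x) + 3*x*sin(2*x) + cos(2*x))/x^3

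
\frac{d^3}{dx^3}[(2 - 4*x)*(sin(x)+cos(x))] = -4*x*sin(x) + 4*x*cos(x) + 14*sin(x) + 10*cos(x)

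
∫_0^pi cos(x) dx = 0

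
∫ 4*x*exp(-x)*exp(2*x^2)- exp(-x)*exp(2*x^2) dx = exp(x*(2*x - 1)) + C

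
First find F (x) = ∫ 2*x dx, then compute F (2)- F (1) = 3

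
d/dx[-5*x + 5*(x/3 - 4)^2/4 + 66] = 5*x/18 - 25/3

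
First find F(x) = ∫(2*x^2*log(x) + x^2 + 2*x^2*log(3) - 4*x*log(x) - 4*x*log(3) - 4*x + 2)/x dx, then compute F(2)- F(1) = -2*log(6) + log(3)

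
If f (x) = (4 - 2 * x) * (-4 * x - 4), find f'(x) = 16*x - 8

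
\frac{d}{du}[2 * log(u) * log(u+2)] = (2*u*log(u) + 2*u*log(u + 2) + 4*log(u + 2))/(u^2 + 2*u)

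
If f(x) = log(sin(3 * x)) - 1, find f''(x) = -9/sin(3*x)^2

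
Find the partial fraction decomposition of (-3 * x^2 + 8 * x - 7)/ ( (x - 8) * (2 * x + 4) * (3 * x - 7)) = 21/(221*(3*x - 7)) - 7/(52*(x + 2)) - 27/(68*(x - 8))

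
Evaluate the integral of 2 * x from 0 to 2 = 4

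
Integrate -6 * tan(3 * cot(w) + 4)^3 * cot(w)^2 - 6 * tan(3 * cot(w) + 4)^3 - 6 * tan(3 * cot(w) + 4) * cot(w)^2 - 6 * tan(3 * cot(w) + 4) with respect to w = tan(3*cot(w) + 4)^2 + C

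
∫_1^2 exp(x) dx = -E + exp(2)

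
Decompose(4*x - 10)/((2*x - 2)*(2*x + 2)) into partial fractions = 7/(4*(x + 1)) - 3/(4*(x - 1))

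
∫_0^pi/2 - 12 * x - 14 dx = (-4 - pi)*(1 + 3*pi/2) + 4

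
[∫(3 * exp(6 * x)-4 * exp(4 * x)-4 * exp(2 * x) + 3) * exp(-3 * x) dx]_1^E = -exp(E) - (E - exp(-1))^3 - exp(-1) + exp(-E) + E + (-exp(-E) + exp(E))^3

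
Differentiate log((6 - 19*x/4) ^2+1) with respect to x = (722*x - 912)/(361*x^2 - 912*x + 592)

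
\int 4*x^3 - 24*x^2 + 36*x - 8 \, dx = x^4 - 8*x^3 + 18*x^2 - 8*x + C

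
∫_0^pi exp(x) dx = -1 + exp(pi)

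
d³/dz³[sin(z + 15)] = -cos(z + 15)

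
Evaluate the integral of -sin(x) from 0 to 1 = -1 + cos(1)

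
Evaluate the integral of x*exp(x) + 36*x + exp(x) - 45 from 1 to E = -5 + 2*E + 2*(-4 + 3*E)^2 + exp(1 + E)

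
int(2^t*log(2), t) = 2^t + C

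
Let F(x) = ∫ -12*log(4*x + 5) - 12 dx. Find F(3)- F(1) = -51*log(17) + 54*log(3)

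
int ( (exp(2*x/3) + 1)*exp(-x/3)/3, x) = 2*sinh(x/3) + C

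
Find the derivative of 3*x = 3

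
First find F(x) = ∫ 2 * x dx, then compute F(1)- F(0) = 1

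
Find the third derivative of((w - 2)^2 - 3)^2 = 24*w - 48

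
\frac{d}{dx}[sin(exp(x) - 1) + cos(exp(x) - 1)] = sqrt(2)*exp(x)*cos(exp(x) - 1 + pi/4)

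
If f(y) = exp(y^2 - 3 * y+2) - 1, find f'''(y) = 8*y^3*exp(y^2 - 3*y + 2) - 36*y^2*exp(y^2 - 3*y + 2) + 66*y*exp(y^2 - 3*y + 2) - 45*exp(y^2 - 3*y + 2)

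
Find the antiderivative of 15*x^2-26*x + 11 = 5*x^3 - 13*x^2 + 11*x + C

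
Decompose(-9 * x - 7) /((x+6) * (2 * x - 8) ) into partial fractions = -47/(20*(x + 6)) - 43/(20*(x - 4))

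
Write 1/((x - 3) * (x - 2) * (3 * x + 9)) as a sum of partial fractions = 1/(90*(x + 3)) - 1/(15*(x - 2)) + 1/(18*(x - 3))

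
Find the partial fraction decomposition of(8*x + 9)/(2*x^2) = 4/x + 9/(2*x^2)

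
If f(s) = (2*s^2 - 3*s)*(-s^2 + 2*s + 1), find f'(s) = -8*s^3 + 21*s^2 - 8*s - 3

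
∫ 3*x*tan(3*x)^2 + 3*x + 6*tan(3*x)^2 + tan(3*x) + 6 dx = (x + 2)*tan(3*x) + C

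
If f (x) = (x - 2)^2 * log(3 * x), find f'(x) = (2*x^2*log(x) + x^2 + 2*x^2*log(3) - 4*x*log(x) - 4*x*log(3) - 4*x + 4)/x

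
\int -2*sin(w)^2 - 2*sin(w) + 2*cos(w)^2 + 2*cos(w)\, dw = (sqrt(2)*sin(w + pi/4) + 1)^2 + C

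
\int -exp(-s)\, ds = exp(-s) + C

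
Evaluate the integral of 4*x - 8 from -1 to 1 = -16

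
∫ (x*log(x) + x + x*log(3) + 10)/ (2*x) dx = (x + 10)*log(3*x)/2 + C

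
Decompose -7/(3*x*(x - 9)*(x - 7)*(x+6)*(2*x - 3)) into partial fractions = -112/(22275*(2*x - 3)) - 7/(52650*(x + 6)) + 1/(858*(x - 7)) - 7/(12150*(x - 9)) + 1/(486*x)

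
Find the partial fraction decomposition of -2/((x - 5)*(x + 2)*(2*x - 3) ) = 8/(49*(2*x - 3)) - 2/(49*(x + 2)) - 2/(49*(x - 5))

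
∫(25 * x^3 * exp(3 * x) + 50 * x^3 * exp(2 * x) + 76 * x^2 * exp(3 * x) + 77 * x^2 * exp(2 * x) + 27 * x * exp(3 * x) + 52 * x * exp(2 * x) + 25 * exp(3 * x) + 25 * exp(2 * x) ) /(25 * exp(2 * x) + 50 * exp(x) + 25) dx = x*(25*x^2 + x + 25)*exp(2*x)/(25*(exp(x) + 1)) + C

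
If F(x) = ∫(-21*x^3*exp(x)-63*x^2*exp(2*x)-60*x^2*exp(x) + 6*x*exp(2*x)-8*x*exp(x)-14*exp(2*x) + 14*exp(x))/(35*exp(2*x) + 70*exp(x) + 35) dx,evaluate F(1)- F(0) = -2/5 - 4*E/(35*(1 + E))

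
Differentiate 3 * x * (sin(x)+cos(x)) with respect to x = 3*sqrt(2)*(x*cos(x + pi/4) + sin(x + pi/4))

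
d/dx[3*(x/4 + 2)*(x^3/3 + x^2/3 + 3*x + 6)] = x^3 + 27*x^2/4 + 17*x/2 + 45/2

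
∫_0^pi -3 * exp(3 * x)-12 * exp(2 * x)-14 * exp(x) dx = -(2 + exp(pi))^3 - 2*exp(pi) + 29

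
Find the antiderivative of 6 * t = 3*t^2 + C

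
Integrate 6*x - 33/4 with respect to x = 3*x^2 - 33*x/4 + C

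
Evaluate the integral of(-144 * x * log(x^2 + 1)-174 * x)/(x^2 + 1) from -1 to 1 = 0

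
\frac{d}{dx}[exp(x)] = exp(x)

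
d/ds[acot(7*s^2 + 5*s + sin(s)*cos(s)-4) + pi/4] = 2*(-7*s + sin(s)^2 - 3)/(49*s^4 + 70*s^3 + 7*s^2*sin(2*s) - 31*s^2 + 5*s*sin(2*s) - 40*s - 4*sin(2*s) - cos(4*s)/8 + 137/8)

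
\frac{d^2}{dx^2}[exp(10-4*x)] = 16*exp(10 - 4*x)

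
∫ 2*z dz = z^2 + C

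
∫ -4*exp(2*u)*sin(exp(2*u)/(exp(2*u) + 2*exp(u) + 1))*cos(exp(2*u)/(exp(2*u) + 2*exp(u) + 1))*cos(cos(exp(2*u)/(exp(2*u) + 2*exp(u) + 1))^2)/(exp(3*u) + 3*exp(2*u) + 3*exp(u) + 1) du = sin(cos(exp(2*u)/(exp(u) + 1)^2)^2) + C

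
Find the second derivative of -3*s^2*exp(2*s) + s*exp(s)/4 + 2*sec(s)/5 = -12*s^2*exp(2*s) - 24*s*exp(2*s) + s*exp(s)/4 - 6*exp(2*s) + exp(s)/2 - 2/(5*cos(s)) + 4/(5*cos(s)^3)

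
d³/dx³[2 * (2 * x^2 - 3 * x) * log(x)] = (8*x + 6)/x^2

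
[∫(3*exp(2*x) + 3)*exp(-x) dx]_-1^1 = -6*exp(-1) + 6*E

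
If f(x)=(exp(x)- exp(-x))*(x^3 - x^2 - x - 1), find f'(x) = (x^3*exp(2*x) + x^3 + 2*x^2*exp(2*x) - 4*x^2 - 3*x*exp(2*x) + x - 2*exp(2*x))*exp(-x)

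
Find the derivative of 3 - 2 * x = -2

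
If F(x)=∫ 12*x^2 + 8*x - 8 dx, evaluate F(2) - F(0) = 32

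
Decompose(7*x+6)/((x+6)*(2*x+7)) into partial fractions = -37/(5*(2*x + 7)) + 36/(5*(x + 6))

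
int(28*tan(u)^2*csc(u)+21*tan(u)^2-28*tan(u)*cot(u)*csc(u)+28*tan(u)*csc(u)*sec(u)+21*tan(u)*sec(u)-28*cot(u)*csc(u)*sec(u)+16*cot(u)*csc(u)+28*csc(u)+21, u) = (4*csc(u) + 3)*(7*tan(u) + 7*sec(u) - 4) + C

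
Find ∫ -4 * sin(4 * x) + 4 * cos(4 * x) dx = sin(4*x) + cos(4*x) + C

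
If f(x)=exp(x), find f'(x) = exp(x)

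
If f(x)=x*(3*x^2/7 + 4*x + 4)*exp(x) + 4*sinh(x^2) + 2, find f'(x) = 3*x^3*exp(x)/7 + 37*x^2*exp(x)/7 + 12*x*exp(x) + 8*x*cosh(x^2) + 4*exp(x)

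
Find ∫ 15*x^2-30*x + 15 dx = 5*x^3 - 15*x^2 + 15*x + C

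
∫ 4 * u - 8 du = 2*u^2 - 8*u + C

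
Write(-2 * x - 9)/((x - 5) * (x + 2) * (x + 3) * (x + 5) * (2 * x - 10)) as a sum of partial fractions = 1/(1200*(x + 5)) + 3/(256*(x + 3)) - 5/(294*(x + 2)) + 1397/(313600*(x - 5)) - 19/(1120*(x - 5)^2)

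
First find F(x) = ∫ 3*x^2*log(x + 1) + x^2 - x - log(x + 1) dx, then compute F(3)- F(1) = 48*log(2)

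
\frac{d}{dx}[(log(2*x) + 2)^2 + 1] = (2*log(x) + 2*log(2) + 4)/x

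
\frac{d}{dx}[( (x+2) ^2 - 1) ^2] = 4*x^3 + 24*x^2 + 44*x + 24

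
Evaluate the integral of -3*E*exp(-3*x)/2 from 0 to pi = -E/2 + exp(1 - 3*pi)/2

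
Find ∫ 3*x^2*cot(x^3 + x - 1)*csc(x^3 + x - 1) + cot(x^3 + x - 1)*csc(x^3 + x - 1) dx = -csc(x^3 + x - 1) + C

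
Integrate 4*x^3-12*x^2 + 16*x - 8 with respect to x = x^4 - 4*x^3 + 8*x^2 - 8*x + C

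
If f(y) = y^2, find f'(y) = 2*y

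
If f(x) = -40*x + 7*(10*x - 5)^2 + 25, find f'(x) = 1400*x - 740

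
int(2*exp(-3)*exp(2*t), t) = exp(2*t - 3) + C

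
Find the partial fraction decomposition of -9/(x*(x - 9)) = -1/(x - 9) + 1/x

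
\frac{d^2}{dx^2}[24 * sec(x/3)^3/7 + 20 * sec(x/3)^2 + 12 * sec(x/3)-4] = 4*(288*sin(x/3)^2/cos(x/3) + 177*cos(x/3) - 280*cos(2*x/3) - 21*cos(x) + 560)/(63*(cos(2*x/3) + 1)^2)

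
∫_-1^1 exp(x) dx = E - exp(-1)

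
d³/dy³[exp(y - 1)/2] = exp(y - 1)/2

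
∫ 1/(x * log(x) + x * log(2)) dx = log(3*log(2*x)) + C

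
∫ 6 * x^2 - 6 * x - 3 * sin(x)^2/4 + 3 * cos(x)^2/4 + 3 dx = 2*x^3 - 3*x^2 + 3*x + 3*sin(2*x)/8 + C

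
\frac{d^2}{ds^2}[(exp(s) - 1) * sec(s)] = (2*exp(s)*sin(s)/cos(s) + 2*exp(s)/cos(s)^2 + 1 - 2/cos(s)^2)/cos(s)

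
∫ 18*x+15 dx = 9*x^2 + 15*x + C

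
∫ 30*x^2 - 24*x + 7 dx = 10*x^3 - 12*x^2 + 7*x + C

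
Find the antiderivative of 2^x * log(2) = 2^x + C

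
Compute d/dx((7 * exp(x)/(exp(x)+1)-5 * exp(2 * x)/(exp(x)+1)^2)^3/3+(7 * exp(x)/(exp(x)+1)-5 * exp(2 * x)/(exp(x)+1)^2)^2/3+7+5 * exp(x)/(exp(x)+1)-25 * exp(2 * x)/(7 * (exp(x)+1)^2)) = (-381*exp(6*x) - 1517*exp(5*x) + 1585*exp(4*x) + 8927*exp(3*x) + 1061*exp(2*x) + 105*exp(x))/(21*exp(7*x) + 147*exp(6*x) + 441*exp(5*x) + 735*exp(4*x) + 735*exp(3*x) + 441*exp(2*x) + 147*exp(x) + 21)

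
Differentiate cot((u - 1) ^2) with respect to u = 2*(1 - u)/sin(u^2 - 2*u + 1)^2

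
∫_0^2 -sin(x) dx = -1 + cos(2)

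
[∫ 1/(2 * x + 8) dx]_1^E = -log(5)/2 + log(E + 4)/2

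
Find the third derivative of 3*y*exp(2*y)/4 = 6*y*exp(2*y) + 9*exp(2*y)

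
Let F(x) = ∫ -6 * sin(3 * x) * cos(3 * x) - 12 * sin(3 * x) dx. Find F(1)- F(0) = -9 + (cos(3) + 2)^2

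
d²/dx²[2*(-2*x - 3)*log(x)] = (6 - 4*x)/x^2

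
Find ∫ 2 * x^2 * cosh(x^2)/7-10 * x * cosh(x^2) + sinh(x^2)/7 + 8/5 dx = 8*x/5 + (x - 35)*sinh(x^2)/7 + C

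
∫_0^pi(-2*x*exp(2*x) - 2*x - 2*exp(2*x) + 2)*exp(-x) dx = -2*pi*(-exp(-pi) + exp(pi))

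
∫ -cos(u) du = -sin(u) + C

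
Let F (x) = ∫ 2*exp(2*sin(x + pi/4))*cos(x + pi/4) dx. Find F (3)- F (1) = -exp(2*sin(pi/4 + 1)) + exp(2*sin(pi/4 + 3))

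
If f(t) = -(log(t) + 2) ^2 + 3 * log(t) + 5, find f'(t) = (-2*log(t) - 1)/t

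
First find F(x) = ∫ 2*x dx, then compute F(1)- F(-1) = 0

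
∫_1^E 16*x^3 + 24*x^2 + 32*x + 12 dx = -49 + (3 + 2*E + 2*exp(2))^2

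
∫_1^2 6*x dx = 9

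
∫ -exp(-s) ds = exp(-s) + C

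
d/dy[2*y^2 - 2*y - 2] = 4*y - 2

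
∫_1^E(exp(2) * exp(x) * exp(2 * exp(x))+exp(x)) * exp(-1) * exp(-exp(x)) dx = -exp(1 + E) - exp(-exp(E) - 1) + exp(-E - 1) + exp(1 + exp(E))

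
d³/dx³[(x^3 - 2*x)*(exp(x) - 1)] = x^3*exp(x) + 9*x^2*exp(x) + 16*x*exp(x) - 6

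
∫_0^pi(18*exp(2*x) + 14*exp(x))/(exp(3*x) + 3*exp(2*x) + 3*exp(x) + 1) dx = -15/2 + 2*exp(2*pi)/(1 + exp(pi))^2 + 14*exp(pi)/(1 + exp(pi))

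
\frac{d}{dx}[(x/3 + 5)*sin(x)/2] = x*cos(x)/6 + sin(x)/6 + 5*cos(x)/2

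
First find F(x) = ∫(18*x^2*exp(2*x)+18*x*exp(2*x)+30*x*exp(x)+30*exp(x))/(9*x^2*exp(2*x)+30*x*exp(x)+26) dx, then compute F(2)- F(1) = -log(1 + (-3*E - 5)^2) + log(1 + (-6*exp(2) - 5)^2)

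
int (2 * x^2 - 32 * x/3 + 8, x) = 2*x^3/3 - 16*x^2/3 + 8*x + C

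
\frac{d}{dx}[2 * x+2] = 2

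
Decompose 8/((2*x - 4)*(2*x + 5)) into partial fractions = -8/(9*(2*x + 5)) + 4/(9*(x - 2))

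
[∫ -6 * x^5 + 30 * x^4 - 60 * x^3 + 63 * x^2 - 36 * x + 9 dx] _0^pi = -(-1 + pi)^6 + 2 + (-1 + pi)^3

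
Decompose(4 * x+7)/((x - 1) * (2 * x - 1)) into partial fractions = -18/(2*x - 1) + 11/(x - 1)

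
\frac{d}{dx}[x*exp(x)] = x*exp(x) + exp(x)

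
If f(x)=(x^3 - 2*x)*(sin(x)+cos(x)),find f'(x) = sqrt(2)*(x^3*cos(x + pi/4) + 3*x^2*sin(x + pi/4) - 2*x*cos(x + pi/4) - 2*sin(x + pi/4))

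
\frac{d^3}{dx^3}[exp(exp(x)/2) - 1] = exp(x + exp(x)/2)/2 + 3*exp(2*x + exp(x)/2)/4 + exp(3*x + exp(x)/2)/8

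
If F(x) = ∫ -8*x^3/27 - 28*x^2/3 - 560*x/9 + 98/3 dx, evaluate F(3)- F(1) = -7300/27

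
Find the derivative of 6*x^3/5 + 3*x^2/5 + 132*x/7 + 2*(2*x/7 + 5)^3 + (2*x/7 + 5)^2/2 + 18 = 6414*x^2/1715 + 1514*x/245 + 442/7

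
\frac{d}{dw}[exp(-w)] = -exp(-w)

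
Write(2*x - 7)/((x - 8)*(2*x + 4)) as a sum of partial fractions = 11/(20*(x + 2)) + 9/(20*(x - 8))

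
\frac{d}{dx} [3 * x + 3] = 3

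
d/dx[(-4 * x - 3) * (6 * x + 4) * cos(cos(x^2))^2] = -96*x^3*sin(x^2)*sin(cos(x^2))*cos(cos(x^2)) - 136*x^2*sin(x^2)*sin(cos(x^2))*cos(cos(x^2)) - 48*x*sin(x^2)*sin(cos(x^2))*cos(cos(x^2)) - 48*x*cos(cos(x^2))^2 - 34*cos(cos(x^2))^2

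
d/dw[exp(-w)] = -exp(-w)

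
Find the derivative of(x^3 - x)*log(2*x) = 3*x^2*log(x) + x^2 + 3*x^2*log(2) - log(x) - 1 - log(2)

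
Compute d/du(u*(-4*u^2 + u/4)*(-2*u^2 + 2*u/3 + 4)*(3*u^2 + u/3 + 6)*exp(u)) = 24*u^7*exp(u) + 967*u^6*exp(u)/6 - 374*u^5*exp(u)/9 - 433*u^4*exp(u)/18 - 1618*u^3*exp(u)/9 - 278*u^2*exp(u) + 12*u*exp(u)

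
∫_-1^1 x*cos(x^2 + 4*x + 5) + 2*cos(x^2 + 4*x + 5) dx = -sin(2)/2 + sin(10)/2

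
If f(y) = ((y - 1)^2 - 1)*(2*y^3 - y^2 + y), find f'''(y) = 120*y^2 - 120*y + 18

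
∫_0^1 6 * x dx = 3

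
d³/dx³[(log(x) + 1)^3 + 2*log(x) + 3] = (6*log(x)^2 - 6*log(x) - 2)/x^3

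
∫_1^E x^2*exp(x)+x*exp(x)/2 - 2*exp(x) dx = E + (-3*E - 1 + 2*exp(2))*exp(E)/2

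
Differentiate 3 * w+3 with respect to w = 3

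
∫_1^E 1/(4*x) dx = 1/4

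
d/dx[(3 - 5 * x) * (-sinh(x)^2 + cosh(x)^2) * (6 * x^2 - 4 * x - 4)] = -90*x^2 + 76*x + 8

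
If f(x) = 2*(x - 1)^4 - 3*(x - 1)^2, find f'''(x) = 48*x - 48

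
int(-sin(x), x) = cos(x) + C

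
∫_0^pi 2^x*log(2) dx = -1 + 2^pi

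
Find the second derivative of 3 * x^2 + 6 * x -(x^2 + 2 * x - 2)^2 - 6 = -12*x^2 - 24*x + 6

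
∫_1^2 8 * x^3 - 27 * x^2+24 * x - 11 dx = -8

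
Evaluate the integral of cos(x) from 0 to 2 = sin(2)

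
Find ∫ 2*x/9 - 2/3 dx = x^2/9 - 2*x/3 + C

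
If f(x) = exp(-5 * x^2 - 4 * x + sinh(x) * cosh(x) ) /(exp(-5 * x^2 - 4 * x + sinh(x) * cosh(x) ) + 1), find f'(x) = -(10*x - cosh(2*x) + 4)*exp(4*x)*exp(5*x^2)*exp(sinh(2*x)/2)/(exp(4*x)*exp(5*x^2) + exp(sinh(2*x)/2))^2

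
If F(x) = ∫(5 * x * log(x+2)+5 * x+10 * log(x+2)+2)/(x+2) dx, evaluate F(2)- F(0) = 22*log(2)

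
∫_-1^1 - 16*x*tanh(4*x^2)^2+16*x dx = 0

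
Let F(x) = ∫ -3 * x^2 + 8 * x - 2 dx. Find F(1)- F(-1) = -6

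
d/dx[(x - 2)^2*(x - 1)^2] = 4*x^3 - 18*x^2 + 26*x - 12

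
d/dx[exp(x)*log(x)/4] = (x*exp(x)*log(x) + exp(x))/(4*x)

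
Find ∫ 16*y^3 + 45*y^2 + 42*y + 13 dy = 4*y^4 + 15*y^3 + 21*y^2 + 13*y + C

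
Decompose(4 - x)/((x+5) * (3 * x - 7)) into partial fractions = 5/(22*(3*x - 7)) - 9/(22*(x + 5))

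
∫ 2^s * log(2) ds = 2^s + C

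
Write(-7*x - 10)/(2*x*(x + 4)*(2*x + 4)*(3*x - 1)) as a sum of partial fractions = -333/(364*(3*x - 1)) - 9/(208*(x + 4)) + 1/(28*(x + 2)) + 5/(16*x)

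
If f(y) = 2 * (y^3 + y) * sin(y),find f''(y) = -2*y^3*sin(y) + 12*y^2*cos(y) + 10*y*sin(y) + 4*cos(y)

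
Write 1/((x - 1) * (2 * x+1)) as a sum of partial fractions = -2/(3*(2*x + 1)) + 1/(3*(x - 1))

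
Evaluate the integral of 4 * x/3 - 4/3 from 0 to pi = -2/3 + 2*(-1 + pi)^2/3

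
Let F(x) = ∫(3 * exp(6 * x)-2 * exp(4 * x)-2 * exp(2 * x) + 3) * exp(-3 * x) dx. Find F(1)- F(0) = -exp(-1) + E + (E - exp(-1))^3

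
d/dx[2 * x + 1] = 2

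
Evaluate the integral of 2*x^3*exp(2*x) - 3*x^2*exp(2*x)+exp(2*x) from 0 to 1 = 1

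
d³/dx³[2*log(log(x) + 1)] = (4*log(x)^2 + 14*log(x) + 14)/(x^3*log(x)^3 + 3*x^3*log(x)^2 + 3*x^3*log(x) + x^3)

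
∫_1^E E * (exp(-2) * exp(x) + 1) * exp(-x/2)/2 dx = -exp(1 - E/2) - exp(-1/2) + exp(-1 + E/2) + exp(1/2)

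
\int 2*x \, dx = x^2 + C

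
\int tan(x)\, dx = log(3*sec(x)) + C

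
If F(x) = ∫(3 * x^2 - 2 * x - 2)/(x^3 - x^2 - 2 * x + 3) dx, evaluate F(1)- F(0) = -log(3)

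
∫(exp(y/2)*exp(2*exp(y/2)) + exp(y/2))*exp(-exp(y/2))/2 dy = 2*sinh(exp(y/2)) + C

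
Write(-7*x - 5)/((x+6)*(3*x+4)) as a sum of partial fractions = 13/(14*(3*x + 4)) - 37/(14*(x + 6))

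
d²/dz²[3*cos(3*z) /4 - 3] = -27*cos(3*z)/4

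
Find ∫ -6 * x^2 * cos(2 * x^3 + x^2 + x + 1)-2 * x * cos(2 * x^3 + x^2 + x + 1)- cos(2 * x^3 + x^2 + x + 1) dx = -sin(2*x^3 + x^2 + x + 1) + C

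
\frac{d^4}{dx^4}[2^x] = 2^x*log(2)^4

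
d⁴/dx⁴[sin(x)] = sin(x)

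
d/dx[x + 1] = 1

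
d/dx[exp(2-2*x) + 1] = -2*exp(2 - 2*x)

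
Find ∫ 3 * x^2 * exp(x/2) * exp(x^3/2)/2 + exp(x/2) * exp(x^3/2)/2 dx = exp(x*(x^2 + 1)/2) + C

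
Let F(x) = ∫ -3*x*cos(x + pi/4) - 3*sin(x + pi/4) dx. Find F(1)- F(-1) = -3*sqrt(2)*cos(1)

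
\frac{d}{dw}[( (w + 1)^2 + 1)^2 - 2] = 4*w^3 + 12*w^2 + 16*w + 8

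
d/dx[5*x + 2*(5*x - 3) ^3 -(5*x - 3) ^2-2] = 750*x^2 - 950*x + 305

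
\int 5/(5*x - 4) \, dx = log(10*x - 8) + C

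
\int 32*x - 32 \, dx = 16*x^2 - 32*x + C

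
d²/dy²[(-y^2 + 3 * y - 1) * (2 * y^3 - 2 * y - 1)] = -40*y^3 + 72*y^2 - 10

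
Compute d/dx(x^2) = 2*x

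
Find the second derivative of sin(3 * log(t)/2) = (-9*sin(3*log(t)/2) - 6*cos(3*log(t)/2))/(4*t^2)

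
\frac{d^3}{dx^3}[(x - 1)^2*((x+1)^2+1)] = 24*x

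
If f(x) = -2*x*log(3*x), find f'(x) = -2*log(x) - 2*log(3) - 2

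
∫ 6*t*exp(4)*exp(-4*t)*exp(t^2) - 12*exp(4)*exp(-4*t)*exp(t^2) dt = 3*exp((t - 2)^2) + C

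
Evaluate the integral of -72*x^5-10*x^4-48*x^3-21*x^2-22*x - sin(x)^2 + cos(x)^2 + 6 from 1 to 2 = -1074 - sin(2)/2 + sin(4)/2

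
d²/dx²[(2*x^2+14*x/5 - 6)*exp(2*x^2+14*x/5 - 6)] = 32*x^4*exp(2*x^2 + 14*x/5 - 6) + 448*x^3*exp(2*x^2 + 14*x/5 - 6)/5 + 112*x^2*exp(2*x^2 + 14*x/5 - 6)/5 - 7056*x*exp(2*x^2 + 14*x/5 - 6)/125 - 1284*exp(2*x^2 + 14*x/5 - 6)/25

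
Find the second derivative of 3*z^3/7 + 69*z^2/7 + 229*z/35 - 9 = 18*z/7 + 138/7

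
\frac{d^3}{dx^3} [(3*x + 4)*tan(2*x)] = 144*x*tan(2*x)^4 + 192*x*tan(2*x)^2 + 48*x + 192*tan(2*x)^4 + 72*tan(2*x)^3 + 256*tan(2*x)^2 + 72*tan(2*x) + 64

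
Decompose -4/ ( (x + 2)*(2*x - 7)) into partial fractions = -8/(11*(2*x - 7)) + 4/(11*(x + 2))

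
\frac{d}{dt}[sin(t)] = cos(t)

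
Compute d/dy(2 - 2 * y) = -2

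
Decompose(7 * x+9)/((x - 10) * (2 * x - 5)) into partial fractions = -53/(15*(2*x - 5)) + 79/(15*(x - 10))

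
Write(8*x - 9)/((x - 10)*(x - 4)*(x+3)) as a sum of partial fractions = -33/(91*(x + 3)) - 23/(42*(x - 4)) + 71/(78*(x - 10))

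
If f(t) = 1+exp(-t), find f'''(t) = -exp(-t)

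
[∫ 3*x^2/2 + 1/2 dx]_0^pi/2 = pi/4 + pi^3/16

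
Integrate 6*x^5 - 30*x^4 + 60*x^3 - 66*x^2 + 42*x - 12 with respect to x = x^6 - 6*x^5 + 15*x^4 - 22*x^3 + 21*x^2 - 12*x + C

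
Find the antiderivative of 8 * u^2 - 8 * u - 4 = 8*u^3/3 - 4*u^2 - 4*u + C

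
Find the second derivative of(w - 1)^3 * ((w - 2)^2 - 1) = 20*w^3 - 84*w^2 + 108*w - 44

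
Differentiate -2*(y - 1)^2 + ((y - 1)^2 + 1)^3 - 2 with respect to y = 6*y^5 - 30*y^4 + 72*y^3 - 96*y^2 + 68*y - 20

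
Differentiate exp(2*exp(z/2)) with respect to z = exp(z/2 + 2*exp(z/2))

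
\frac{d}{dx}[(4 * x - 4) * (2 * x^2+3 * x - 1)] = 24*x^2 + 8*x - 16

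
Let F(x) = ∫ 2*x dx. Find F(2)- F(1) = 3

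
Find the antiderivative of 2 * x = x^2 + C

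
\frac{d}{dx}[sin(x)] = cos(x)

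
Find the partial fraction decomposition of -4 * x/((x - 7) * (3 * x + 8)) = -32/(29*(3*x + 8)) - 28/(29*(x - 7))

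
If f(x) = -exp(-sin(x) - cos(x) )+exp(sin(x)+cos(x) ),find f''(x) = (-sqrt(2)*exp(2*sin(x) + 2*cos(x))*sin(x + pi/4) - exp(2*sin(x))*exp(2*cos(x))*sin(2*x) + exp(2*sin(x))*exp(2*cos(x)) + sin(2*x) - sqrt(2)*sin(x + pi/4) - 1)*exp(-sqrt(2)*sin(x + pi/4))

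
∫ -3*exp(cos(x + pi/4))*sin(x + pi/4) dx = 3*exp(cos(x + pi/4)) + C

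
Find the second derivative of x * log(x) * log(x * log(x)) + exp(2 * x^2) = (16*x^3*exp(2*x^2)*log(x) + 4*x*exp(2*x^2)*log(x) + log(x)^2 + log(x)*log(x*log(x)) + 3*log(x) + 1)/(x*log(x))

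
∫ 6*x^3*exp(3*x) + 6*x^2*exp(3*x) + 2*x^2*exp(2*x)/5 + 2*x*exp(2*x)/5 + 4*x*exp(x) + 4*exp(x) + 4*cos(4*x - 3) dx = 2*x^3*exp(3*x) + x^2*exp(2*x)/5 + 4*x*exp(x) + sin(4*x - 3) + C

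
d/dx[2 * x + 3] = 2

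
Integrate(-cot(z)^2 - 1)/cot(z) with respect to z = log(cot(z)) + C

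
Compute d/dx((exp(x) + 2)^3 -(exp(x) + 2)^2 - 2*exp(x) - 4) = 3*exp(3*x) + 10*exp(2*x) + 6*exp(x)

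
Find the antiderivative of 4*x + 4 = 2*x^2 + 4*x + C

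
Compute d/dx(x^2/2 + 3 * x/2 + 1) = x + 3/2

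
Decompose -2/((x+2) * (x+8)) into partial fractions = 1/(3*(x + 8)) - 1/(3*(x + 2))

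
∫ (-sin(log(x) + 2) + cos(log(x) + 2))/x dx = sqrt(2)*sin(log(x) + pi/4 + 2) + C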